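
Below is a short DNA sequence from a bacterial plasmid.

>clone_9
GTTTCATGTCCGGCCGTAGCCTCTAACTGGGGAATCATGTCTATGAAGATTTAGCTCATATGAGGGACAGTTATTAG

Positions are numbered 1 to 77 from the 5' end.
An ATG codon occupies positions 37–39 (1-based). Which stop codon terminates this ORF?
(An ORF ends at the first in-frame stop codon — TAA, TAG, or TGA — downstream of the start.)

Codons from position 37: ATG (37–39), TCT (40–42), ATG (43–45), AAG (46–48), ATT (49–51), TAG (52–54).
The first in-frame stop codon is TAG.

TAG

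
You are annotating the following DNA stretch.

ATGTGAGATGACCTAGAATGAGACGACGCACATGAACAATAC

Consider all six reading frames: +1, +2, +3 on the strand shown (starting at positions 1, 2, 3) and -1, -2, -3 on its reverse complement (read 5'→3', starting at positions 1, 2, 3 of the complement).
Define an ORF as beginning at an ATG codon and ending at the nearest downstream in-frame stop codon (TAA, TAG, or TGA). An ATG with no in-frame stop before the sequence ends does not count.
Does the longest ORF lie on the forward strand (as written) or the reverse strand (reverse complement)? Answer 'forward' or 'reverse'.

Reverse complement (5'→3'): GTATTGTTCATGTGCGTCGTCTCATTCTAGGTCATCTCACAT
Frame +1: ATG TGA GAT GAC CTA GAA TGA GAC GAC GCA CAT GAA CAA TAC — ATG at 1, stop TGA at 4 → 6 nt.
Frame +2: TGT GAG ATG ACC TAG AAT GAG ACG ACG CAC ATG AAC AAT — ATG at 8, stop TAG at 14 → 9 nt.
Frame +3: GTG AGA TGA CCT AGA ATG AGA CGA CGC ACA TGA ACA ATA — ATG at 18, stop TGA at 33 → 18 nt.
Frame -1: GTA TTG TTC ATG TGC GTC GTC TCA TTC TAG GTC ATC TCA CAT — ATG at 10, stop TAG at 28 → 21 nt.
Frame -2: TAT TGT TCA TGT GCG TCG TCT CAT TCT AGG TCA TCT CAC — no ATG→stop ORF.
Frame -3: ATT GTT CAT GTG CGT CGT CTC ATT CTA GGT CAT CTC ACA — no ATG→stop ORF.
Forward-strand max 18 nt; reverse-strand max 21 nt. The reverse strand has the longer ORF.

reverse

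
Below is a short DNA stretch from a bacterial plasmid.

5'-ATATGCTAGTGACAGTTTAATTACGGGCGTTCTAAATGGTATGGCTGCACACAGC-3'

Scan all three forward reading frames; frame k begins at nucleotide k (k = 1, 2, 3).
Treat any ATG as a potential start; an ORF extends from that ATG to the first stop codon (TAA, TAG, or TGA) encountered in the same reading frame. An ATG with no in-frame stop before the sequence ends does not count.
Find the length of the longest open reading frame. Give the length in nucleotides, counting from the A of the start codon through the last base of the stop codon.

18

Frame 1: ATA TGC TAG TGA CAG TTT AAT TAC GGG CGT TCT AAA TGG TAT GGC TGC ACA CAG — no ATG→stop ORF.
Frame 2: TAT GCT AGT GAC AGT TTA ATT ACG GGC GTT CTA AAT GGT ATG GCT GCA CAC AGC — no ATG→stop ORF.
Frame 3: ATG CTA GTG ACA GTT TAA TTA CGG GCG TTC TAA ATG GTA TGG CTG CAC ACA — ATG at 3, stop TAA at 18 → 18 nt.
Longest: frame 3, positions 3–20, 18 nt = 6 codons = 5 aa. → 18 nucleotides.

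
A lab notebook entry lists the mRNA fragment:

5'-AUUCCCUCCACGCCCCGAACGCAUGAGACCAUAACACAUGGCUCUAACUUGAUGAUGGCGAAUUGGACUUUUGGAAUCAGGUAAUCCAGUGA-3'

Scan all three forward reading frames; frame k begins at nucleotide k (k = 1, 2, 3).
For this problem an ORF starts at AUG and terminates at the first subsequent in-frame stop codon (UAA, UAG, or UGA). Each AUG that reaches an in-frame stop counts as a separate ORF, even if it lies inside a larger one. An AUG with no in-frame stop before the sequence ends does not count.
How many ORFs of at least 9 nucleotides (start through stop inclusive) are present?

4

Frame 1: AUU CCC UCC ACG CCC CGA ACG CAU GAG ACC AUA ACA CAU GGC UCU AAC UUG AUG AUG GCG AAU UGG ACU UUU GGA AUC AGG UAA UCC AGU — AUG at 52, stop UAA at 82 → 33 nt; AUG at 55, stop UAA at 82 → 30 nt.
Frame 2: UUC CCU CCA CGC CCC GAA CGC AUG AGA CCA UAA CAC AUG GCU CUA ACU UGA UGA UGG CGA AUU GGA CUU UUG GAA UCA GGU AAU CCA GUG — AUG at 23, stop UAA at 32 → 12 nt; AUG at 38, stop UGA at 50 → 15 nt.
Frame 3: UCC CUC CAC GCC CCG AAC GCA UGA GAC CAU AAC ACA UGG CUC UAA CUU GAU GAU GGC GAA UUG GAC UUU UGG AAU CAG GUA AUC CAG UGA — no AUG→stop ORF.
ORFs ≥ 9 nucleotides: frame 1 52–84 (33 nucleotides), frame 1 55–84 (30 nucleotides), frame 2 23–34 (12 nucleotides), frame 2 38–52 (15 nucleotides). Count = 4.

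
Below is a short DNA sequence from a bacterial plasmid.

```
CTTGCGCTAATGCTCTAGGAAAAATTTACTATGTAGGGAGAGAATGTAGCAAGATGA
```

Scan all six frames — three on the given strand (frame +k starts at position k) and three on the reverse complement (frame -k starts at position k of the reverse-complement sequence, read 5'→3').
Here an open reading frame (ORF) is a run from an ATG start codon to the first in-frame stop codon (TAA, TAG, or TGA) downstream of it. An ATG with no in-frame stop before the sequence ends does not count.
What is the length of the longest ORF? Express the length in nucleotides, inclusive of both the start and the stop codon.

9

Reverse complement (5'→3'): TCATCTTGCTACATTCTCTCCCTACATAGTAAATTTTTCCTAGAGCATTAGCGCAAG
Frame +1: CTT GCG CTA ATG CTC TAG GAA AAA TTT ACT ATG TAG GGA GAG AAT GTA GCA AGA TGA — ATG at 10, stop TAG at 16 → 9 nt; ATG at 31, stop TAG at 34 → 6 nt.
Frame +2: TTG CGC TAA TGC TCT AGG AAA AAT TTA CTA TGT AGG GAG AGA ATG TAG CAA GAT — ATG at 44, stop TAG at 47 → 6 nt.
Frame +3: TGC GCT AAT GCT CTA GGA AAA ATT TAC TAT GTA GGG AGA GAA TGT AGC AAG ATG — no ATG→stop ORF.
Frame -1: TCA TCT TGC TAC ATT CTC TCC CTA CAT AGT AAA TTT TTC CTA GAG CAT TAG CGC AAG — no ATG→stop ORF.
Frame -2: CAT CTT GCT ACA TTC TCT CCC TAC ATA GTA AAT TTT TCC TAG AGC ATT AGC GCA — no ATG→stop ORF.
Frame -3: ATC TTG CTA CAT TCT CTC CCT ACA TAG TAA ATT TTT CCT AGA GCA TTA GCG CAA — no ATG→stop ORF.
Longest: frame +1, positions 10–18, 9 nt = 3 codons = 2 aa. → 9 nucleotides.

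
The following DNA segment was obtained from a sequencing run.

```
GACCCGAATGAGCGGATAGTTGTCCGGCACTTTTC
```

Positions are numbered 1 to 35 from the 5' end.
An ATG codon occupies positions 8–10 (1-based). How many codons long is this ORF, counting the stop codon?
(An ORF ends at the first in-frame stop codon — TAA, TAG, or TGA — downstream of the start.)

4

Codons from position 8: ATG (8–10), AGC (11–13), GGA (14–16), TAG (17–19).
TAG is the first in-frame stop; that's 4 codons including the stop.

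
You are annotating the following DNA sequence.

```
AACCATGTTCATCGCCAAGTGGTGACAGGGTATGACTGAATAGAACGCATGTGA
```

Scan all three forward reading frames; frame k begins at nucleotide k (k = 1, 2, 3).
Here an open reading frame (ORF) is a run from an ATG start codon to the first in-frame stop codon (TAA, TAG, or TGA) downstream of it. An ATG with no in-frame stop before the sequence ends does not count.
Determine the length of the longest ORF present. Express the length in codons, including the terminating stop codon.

Frame 1: AAC CAT GTT CAT CGC CAA GTG GTG ACA GGG TAT GAC TGA ATA GAA CGC ATG TGA — ATG at 49, stop TGA at 52 → 6 nt.
Frame 2: ACC ATG TTC ATC GCC AAG TGG TGA CAG GGT ATG ACT GAA TAG AAC GCA TGT — ATG at 5, stop TGA at 23 → 21 nt; ATG at 32, stop TAG at 41 → 12 nt.
Frame 3: CCA TGT TCA TCG CCA AGT GGT GAC AGG GTA TGA CTG AAT AGA ACG CAT GTG — no ATG→stop ORF.
Longest: frame 2, positions 5–25, 21 nt = 7 codons = 6 aa. → 7 codons.

7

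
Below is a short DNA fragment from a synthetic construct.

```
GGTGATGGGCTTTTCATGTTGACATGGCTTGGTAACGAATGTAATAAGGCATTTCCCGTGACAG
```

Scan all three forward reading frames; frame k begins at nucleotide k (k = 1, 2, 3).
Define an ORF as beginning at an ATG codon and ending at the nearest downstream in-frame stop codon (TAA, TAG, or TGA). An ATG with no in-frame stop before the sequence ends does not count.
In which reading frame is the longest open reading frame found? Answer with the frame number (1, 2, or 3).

2

Frame 1: GGT GAT GGG CTT TTC ATG TTG ACA TGG CTT GGT AAC GAA TGT AAT AAG GCA TTT CCC GTG ACA — no ATG→stop ORF.
Frame 2: GTG ATG GGC TTT TCA TGT TGA CAT GGC TTG GTA ACG AAT GTA ATA AGG CAT TTC CCG TGA CAG — ATG at 5, stop TGA at 20 → 18 nt.
Frame 3: TGA TGG GCT TTT CAT GTT GAC ATG GCT TGG TAA CGA ATG TAA TAA GGC ATT TCC CGT GAC — ATG at 24, stop TAA at 33 → 12 nt; ATG at 39, stop TAA at 42 → 6 nt.
Longest ORF is 18 nt in frame 2 (positions 5–22).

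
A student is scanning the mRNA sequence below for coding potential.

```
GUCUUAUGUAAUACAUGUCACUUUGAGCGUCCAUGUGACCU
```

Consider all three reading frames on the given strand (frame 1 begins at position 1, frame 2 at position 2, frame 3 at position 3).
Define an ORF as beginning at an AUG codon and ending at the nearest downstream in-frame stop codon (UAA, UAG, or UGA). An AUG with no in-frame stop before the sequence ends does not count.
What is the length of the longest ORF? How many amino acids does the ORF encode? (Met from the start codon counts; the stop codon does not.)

3

Frame 1: GUC UUA UGU AAU ACA UGU CAC UUU GAG CGU CCA UGU GAC — no AUG→stop ORF.
Frame 2: UCU UAU GUA AUA CAU GUC ACU UUG AGC GUC CAU GUG ACC — no AUG→stop ORF.
Frame 3: CUU AUG UAA UAC AUG UCA CUU UGA GCG UCC AUG UGA CCU — AUG at 6, stop UAA at 9 → 6 nt; AUG at 15, stop UGA at 24 → 12 nt; AUG at 33, stop UGA at 36 → 6 nt.
Longest: frame 3, positions 15–26, 12 nt = 4 codons = 3 aa. → 3 amino acids.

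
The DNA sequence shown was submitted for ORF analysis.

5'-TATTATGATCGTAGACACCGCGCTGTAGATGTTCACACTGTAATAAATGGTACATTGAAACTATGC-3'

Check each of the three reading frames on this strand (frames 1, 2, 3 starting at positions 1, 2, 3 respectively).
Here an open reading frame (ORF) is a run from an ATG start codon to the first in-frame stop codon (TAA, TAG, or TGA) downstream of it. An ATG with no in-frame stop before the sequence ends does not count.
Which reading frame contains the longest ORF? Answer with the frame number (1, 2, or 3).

2

Frame 1: TAT TAT GAT CGT AGA CAC CGC GCT GTA GAT GTT CAC ACT GTA ATA AAT GGT ACA TTG AAA CTA TGC — no ATG→stop ORF.
Frame 2: ATT ATG ATC GTA GAC ACC GCG CTG TAG ATG TTC ACA CTG TAA TAA ATG GTA CAT TGA AAC TAT — ATG at 5, stop TAG at 26 → 24 nt; ATG at 29, stop TAA at 41 → 15 nt; ATG at 47, stop TGA at 56 → 12 nt.
Frame 3: TTA TGA TCG TAG ACA CCG CGC TGT AGA TGT TCA CAC TGT AAT AAA TGG TAC ATT GAA ACT ATG — no ATG→stop ORF.
Longest ORF is 24 nt in frame 2 (positions 5–28).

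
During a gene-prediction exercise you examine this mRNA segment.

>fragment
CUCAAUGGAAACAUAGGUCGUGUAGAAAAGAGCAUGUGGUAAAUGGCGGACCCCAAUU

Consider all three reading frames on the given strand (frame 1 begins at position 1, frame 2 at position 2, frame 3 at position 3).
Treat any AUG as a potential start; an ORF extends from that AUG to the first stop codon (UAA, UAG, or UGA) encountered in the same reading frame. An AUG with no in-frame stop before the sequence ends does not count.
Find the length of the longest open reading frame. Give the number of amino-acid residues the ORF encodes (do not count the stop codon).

3

Frame 1: CUC AAU GGA AAC AUA GGU CGU GUA GAA AAG AGC AUG UGG UAA AUG GCG GAC CCC AAU — AUG at 34, stop UAA at 40 → 9 nt.
Frame 2: UCA AUG GAA ACA UAG GUC GUG UAG AAA AGA GCA UGU GGU AAA UGG CGG ACC CCA AUU — AUG at 5, stop UAG at 14 → 12 nt.
Frame 3: CAA UGG AAA CAU AGG UCG UGU AGA AAA GAG CAU GUG GUA AAU GGC GGA CCC CAA — no AUG→stop ORF.
Longest: frame 2, positions 5–16, 12 nt = 4 codons = 3 aa. → 3 amino acids.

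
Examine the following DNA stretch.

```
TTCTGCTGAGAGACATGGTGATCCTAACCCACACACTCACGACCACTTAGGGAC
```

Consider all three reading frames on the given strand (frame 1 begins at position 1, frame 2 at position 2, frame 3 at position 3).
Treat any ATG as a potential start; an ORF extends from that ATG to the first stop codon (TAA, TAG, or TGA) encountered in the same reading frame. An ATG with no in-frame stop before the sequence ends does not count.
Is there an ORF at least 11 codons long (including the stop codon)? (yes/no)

Frame 1: TTC TGC TGA GAG ACA TGG TGA TCC TAA CCC ACA CAC TCA CGA CCA CTT AGG GAC — no ATG→stop ORF.
Frame 2: TCT GCT GAG AGA CAT GGT GAT CCT AAC CCA CAC ACT CAC GAC CAC TTA GGG — no ATG→stop ORF.
Frame 3: CTG CTG AGA GAC ATG GTG ATC CTA ACC CAC ACA CTC ACG ACC ACT TAG GGA — ATG at 15, stop TAG at 48 → 36 nt.
Frame 3 has an ORF of 12 codons (positions 15–50) ≥ 11, so yes.

yes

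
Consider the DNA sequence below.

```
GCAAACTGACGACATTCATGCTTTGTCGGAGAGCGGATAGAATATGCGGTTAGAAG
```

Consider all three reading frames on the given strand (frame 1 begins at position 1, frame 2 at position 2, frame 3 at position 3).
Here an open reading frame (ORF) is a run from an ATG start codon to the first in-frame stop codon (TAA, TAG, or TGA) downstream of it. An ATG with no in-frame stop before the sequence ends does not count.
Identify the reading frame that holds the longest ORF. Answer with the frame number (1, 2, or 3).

Frame 1: GCA AAC TGA CGA CAT TCA TGC TTT GTC GGA GAG CGG ATA GAA TAT GCG GTT AGA — no ATG→stop ORF.
Frame 2: CAA ACT GAC GAC ATT CAT GCT TTG TCG GAG AGC GGA TAG AAT ATG CGG TTA GAA — no ATG→stop ORF.
Frame 3: AAA CTG ACG ACA TTC ATG CTT TGT CGG AGA GCG GAT AGA ATA TGC GGT TAG AAG — ATG at 18, stop TAG at 51 → 36 nt.
Longest ORF is 36 nt in frame 3 (positions 18–53).

3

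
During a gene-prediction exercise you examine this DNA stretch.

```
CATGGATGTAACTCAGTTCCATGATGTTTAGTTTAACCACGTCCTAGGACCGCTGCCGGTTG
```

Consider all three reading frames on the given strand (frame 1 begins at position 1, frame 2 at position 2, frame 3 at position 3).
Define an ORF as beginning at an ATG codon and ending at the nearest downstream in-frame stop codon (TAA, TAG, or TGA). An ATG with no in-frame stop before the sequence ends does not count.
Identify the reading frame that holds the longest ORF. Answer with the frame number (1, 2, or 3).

2

Frame 1: CAT GGA TGT AAC TCA GTT CCA TGA TGT TTA GTT TAA CCA CGT CCT AGG ACC GCT GCC GGT — no ATG→stop ORF.
Frame 2: ATG GAT GTA ACT CAG TTC CAT GAT GTT TAG TTT AAC CAC GTC CTA GGA CCG CTG CCG GTT — ATG at 2, stop TAG at 29 → 30 nt.
Frame 3: TGG ATG TAA CTC AGT TCC ATG ATG TTT AGT TTA ACC ACG TCC TAG GAC CGC TGC CGG TTG — ATG at 6, stop TAA at 9 → 6 nt; ATG at 21, stop TAG at 45 → 27 nt; ATG at 24, stop TAG at 45 → 24 nt.
Longest ORF is 30 nt in frame 2 (positions 2–31).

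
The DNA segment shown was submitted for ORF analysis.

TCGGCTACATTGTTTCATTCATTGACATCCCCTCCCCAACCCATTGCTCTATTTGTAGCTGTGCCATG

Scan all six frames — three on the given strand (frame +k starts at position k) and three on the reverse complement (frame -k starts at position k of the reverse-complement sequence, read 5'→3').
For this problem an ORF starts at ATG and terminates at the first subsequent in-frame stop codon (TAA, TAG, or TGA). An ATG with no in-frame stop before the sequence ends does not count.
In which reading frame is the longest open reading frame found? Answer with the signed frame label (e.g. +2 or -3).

-2

Reverse complement (5'→3'): CATGGCACAGCTACAAATAGAGCAATGGGTTGGGGAGGGGATGTCAATGAATGAAACAATGTAGCCGA
Frame +1: TCG GCT ACA TTG TTT CAT TCA TTG ACA TCC CCT CCC CAA CCC ATT GCT CTA TTT GTA GCT GTG CCA — no ATG→stop ORF.
Frame +2: CGG CTA CAT TGT TTC ATT CAT TGA CAT CCC CTC CCC AAC CCA TTG CTC TAT TTG TAG CTG TGC CAT — no ATG→stop ORF.
Frame +3: GGC TAC ATT GTT TCA TTC ATT GAC ATC CCC TCC CCA ACC CAT TGC TCT ATT TGT AGC TGT GCC ATG — no ATG→stop ORF.
Frame -1: CAT GGC ACA GCT ACA AAT AGA GCA ATG GGT TGG GGA GGG GAT GTC AAT GAA TGA AAC AAT GTA GCC — ATG at 25, stop TGA at 52 → 30 nt.
Frame -2: ATG GCA CAG CTA CAA ATA GAG CAA TGG GTT GGG GAG GGG ATG TCA ATG AAT GAA ACA ATG TAG CCG — ATG at 2, stop TAG at 62 → 63 nt; ATG at 41, stop TAG at 62 → 24 nt; ATG at 47, stop TAG at 62 → 18 nt; ATG at 59, stop TAG at 62 → 6 nt.
Frame -3: TGG CAC AGC TAC AAA TAG AGC AAT GGG TTG GGG AGG GGA TGT CAA TGA ATG AAA CAA TGT AGC CGA — no ATG→stop ORF.
Longest ORF is 63 nt in frame -2 (positions 2–64).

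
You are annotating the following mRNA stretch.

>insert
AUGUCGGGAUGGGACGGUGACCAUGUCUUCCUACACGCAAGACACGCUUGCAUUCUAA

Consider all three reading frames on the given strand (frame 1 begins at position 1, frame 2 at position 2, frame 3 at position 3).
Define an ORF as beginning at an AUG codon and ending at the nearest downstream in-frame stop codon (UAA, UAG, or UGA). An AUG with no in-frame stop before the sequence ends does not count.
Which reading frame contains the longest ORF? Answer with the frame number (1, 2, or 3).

Frame 1: AUG UCG GGA UGG GAC GGU GAC CAU GUC UUC CUA CAC GCA AGA CAC GCU UGC AUU CUA — no AUG→stop ORF.
Frame 2: UGU CGG GAU GGG ACG GUG ACC AUG UCU UCC UAC ACG CAA GAC ACG CUU GCA UUC UAA — AUG at 23, stop UAA at 56 → 36 nt.
Frame 3: GUC GGG AUG GGA CGG UGA CCA UGU CUU CCU ACA CGC AAG ACA CGC UUG CAU UCU — AUG at 9, stop UGA at 18 → 12 nt.
Longest ORF is 36 nt in frame 2 (positions 23–58).

2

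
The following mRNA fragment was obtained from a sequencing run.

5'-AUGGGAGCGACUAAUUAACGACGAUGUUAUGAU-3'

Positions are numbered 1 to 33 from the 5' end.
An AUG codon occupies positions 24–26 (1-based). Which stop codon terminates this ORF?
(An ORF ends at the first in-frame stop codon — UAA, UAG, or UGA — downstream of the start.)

UGA

Codons from position 24: AUG (24–26), UUA (27–29), UGA (30–32).
The first in-frame stop codon is UGA.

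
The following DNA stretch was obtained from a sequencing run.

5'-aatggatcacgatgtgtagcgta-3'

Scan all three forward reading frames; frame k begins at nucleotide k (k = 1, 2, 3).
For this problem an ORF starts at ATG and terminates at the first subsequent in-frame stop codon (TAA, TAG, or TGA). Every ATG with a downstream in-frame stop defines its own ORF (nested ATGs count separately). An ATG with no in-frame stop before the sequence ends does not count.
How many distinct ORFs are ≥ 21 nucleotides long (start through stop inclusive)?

0

Frame 1: AAT GGA TCA CGA TGT GTA GCG — no ATG→stop ORF.
Frame 2: ATG GAT CAC GAT GTG TAG CGT — ATG at 2, stop TAG at 17 → 18 nt.
Frame 3: TGG ATC ACG ATG TGT AGC GTA — no ATG→stop ORF.
No ORF reaches 21 nucleotides. Count = 0.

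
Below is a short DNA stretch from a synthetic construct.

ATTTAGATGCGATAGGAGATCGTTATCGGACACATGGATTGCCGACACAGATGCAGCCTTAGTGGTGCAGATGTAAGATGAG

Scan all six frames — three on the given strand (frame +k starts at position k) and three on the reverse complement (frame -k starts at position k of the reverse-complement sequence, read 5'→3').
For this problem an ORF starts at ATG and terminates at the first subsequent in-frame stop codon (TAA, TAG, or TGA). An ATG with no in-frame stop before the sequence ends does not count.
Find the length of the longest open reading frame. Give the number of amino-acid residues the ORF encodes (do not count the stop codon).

Reverse complement (5'→3'): CTCATCTTACATCTGCACCACTAAGGCTGCATCTGTGTCGGCAATCCATGTGTCCGATAACGATCTCCTATCGCATCTAAAT
Frame +1: ATT TAG ATG CGA TAG GAG ATC GTT ATC GGA CAC ATG GAT TGC CGA CAC AGA TGC AGC CTT AGT GGT GCA GAT GTA AGA TGA — ATG at 7, stop TAG at 13 → 9 nt; ATG at 34, stop TGA at 79 → 48 nt.
Frame +2: TTT AGA TGC GAT AGG AGA TCG TTA TCG GAC ACA TGG ATT GCC GAC ACA GAT GCA GCC TTA GTG GTG CAG ATG TAA GAT GAG — ATG at 71, stop TAA at 74 → 6 nt.
Frame +3: TTA GAT GCG ATA GGA GAT CGT TAT CGG ACA CAT GGA TTG CCG ACA CAG ATG CAG CCT TAG TGG TGC AGA TGT AAG ATG — ATG at 51, stop TAG at 60 → 12 nt.
Frame -1: CTC ATC TTA CAT CTG CAC CAC TAA GGC TGC ATC TGT GTC GGC AAT CCA TGT GTC CGA TAA CGA TCT CCT ATC GCA TCT AAA — no ATG→stop ORF.
Frame -2: TCA TCT TAC ATC TGC ACC ACT AAG GCT GCA TCT GTG TCG GCA ATC CAT GTG TCC GAT AAC GAT CTC CTA TCG CAT CTA AAT — no ATG→stop ORF.
Frame -3: CAT CTT ACA TCT GCA CCA CTA AGG CTG CAT CTG TGT CGG CAA TCC ATG TGT CCG ATA ACG ATC TCC TAT CGC ATC TAA — ATG at 48, stop TAA at 78 → 33 nt.
Longest: frame +1, positions 34–81, 48 nt = 16 codons = 15 aa. → 15 amino acids.

15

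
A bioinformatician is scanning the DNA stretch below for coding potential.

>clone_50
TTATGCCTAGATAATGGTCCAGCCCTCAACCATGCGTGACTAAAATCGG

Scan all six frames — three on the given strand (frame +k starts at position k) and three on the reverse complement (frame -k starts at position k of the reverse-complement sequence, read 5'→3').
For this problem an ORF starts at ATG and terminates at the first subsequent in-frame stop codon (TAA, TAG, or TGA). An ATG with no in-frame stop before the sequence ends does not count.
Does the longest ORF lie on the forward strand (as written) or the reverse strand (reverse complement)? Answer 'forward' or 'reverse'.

Reverse complement (5'→3'): CCGATTTTAGTCACGCATGGTTGAGGGCTGGACCATTATCTAGGCATAA
Frame +1: TTA TGC CTA GAT AAT GGT CCA GCC CTC AAC CAT GCG TGA CTA AAA TCG — no ATG→stop ORF.
Frame +2: TAT GCC TAG ATA ATG GTC CAG CCC TCA ACC ATG CGT GAC TAA AAT CGG — ATG at 14, stop TAA at 41 → 30 nt; ATG at 32, stop TAA at 41 → 12 nt.
Frame +3: ATG CCT AGA TAA TGG TCC AGC CCT CAA CCA TGC GTG ACT AAA ATC — ATG at 3, stop TAA at 12 → 12 nt.
Frame -1: CCG ATT TTA GTC ACG CAT GGT TGA GGG CTG GAC CAT TAT CTA GGC ATA — no ATG→stop ORF.
Frame -2: CGA TTT TAG TCA CGC ATG GTT GAG GGC TGG ACC ATT ATC TAG GCA TAA — ATG at 17, stop TAG at 41 → 27 nt.
Frame -3: GAT TTT AGT CAC GCA TGG TTG AGG GCT GGA CCA TTA TCT AGG CAT — no ATG→stop ORF.
Forward-strand max 30 nt; reverse-strand max 27 nt. The forward strand has the longer ORF.

forward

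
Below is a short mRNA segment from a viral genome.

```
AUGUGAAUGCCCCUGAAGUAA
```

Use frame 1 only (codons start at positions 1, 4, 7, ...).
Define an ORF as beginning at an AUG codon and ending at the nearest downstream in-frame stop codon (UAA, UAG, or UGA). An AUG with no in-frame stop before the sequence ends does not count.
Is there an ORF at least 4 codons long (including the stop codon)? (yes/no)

yes

Frame 1: AUG UGA AUG CCC CUG AAG UAA — AUG at 1, stop UGA at 4 → 6 nt; AUG at 7, stop UAA at 19 → 15 nt.
Frame 1 has an ORF of 5 codons (positions 7–21) ≥ 4, so yes.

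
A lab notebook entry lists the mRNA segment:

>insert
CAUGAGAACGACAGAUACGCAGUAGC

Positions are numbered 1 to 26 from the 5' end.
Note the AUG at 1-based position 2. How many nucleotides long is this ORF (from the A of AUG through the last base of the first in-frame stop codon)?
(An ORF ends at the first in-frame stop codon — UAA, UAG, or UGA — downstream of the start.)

24

Codons from position 2: AUG (2–4), AGA (5–7), ACG (8–10), ACA (11–13), GAU (14–16), ACG (17–19), CAG (20–22), UAG (23–25).
UAG is the first in-frame stop; ORF spans 2–25, 24 nucleotides.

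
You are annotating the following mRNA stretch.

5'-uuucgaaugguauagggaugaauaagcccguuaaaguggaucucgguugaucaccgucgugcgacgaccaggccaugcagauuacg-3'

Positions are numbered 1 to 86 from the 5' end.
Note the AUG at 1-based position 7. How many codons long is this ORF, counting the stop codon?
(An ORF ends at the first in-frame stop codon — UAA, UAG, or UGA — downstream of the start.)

3

Codons from position 7: AUG (7–9), GUA (10–12), UAG (13–15).
UAG is the first in-frame stop; that's 3 codons including the stop.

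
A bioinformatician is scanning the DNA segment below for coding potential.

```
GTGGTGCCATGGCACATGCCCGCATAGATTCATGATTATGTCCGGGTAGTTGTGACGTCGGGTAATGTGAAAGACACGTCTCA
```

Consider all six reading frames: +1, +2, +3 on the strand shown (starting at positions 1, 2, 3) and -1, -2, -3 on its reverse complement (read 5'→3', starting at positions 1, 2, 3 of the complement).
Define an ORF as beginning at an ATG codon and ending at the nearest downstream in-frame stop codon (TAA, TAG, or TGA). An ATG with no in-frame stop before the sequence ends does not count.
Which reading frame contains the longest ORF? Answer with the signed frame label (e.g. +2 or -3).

Reverse complement (5'→3'): TGAGACGTGTCTTTCACATTACCCGACGTCACAACTACCCGGACATAATCATGAATCTATGCGGGCATGTGCCATGGCACCAC
Frame +1: GTG GTG CCA TGG CAC ATG CCC GCA TAG ATT CAT GAT TAT GTC CGG GTA GTT GTG ACG TCG GGT AAT GTG AAA GAC ACG TCT — ATG at 16, stop TAG at 25 → 12 nt.
Frame +2: TGG TGC CAT GGC ACA TGC CCG CAT AGA TTC ATG ATT ATG TCC GGG TAG TTG TGA CGT CGG GTA ATG TGA AAG ACA CGT CTC — ATG at 32, stop TAG at 47 → 18 nt; ATG at 38, stop TAG at 47 → 12 nt; ATG at 65, stop TGA at 68 → 6 nt.
Frame +3: GGT GCC ATG GCA CAT GCC CGC ATA GAT TCA TGA TTA TGT CCG GGT AGT TGT GAC GTC GGG TAA TGT GAA AGA CAC GTC TCA — ATG at 9, stop TGA at 33 → 27 nt.
Frame -1: TGA GAC GTG TCT TTC ACA TTA CCC GAC GTC ACA ACT ACC CGG ACA TAA TCA TGA ATC TAT GCG GGC ATG TGC CAT GGC ACC — no ATG→stop ORF.
Frame -2: GAG ACG TGT CTT TCA CAT TAC CCG ACG TCA CAA CTA CCC GGA CAT AAT CAT GAA TCT ATG CGG GCA TGT GCC ATG GCA CCA — no ATG→stop ORF.
Frame -3: AGA CGT GTC TTT CAC ATT ACC CGA CGT CAC AAC TAC CCG GAC ATA ATC ATG AAT CTA TGC GGG CAT GTG CCA TGG CAC CAC — no ATG→stop ORF.
Longest ORF is 27 nt in frame +3 (positions 9–35).

+3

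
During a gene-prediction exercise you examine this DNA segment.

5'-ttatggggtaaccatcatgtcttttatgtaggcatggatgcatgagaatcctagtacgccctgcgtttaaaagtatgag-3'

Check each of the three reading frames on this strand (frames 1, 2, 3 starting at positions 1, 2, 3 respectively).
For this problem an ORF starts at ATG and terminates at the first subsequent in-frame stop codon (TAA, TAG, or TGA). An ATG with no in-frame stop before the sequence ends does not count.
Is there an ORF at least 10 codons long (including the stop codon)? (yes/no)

yes

Frame 1: TTA TGG GGT AAC CAT CAT GTC TTT TAT GTA GGC ATG GAT GCA TGA GAA TCC TAG TAC GCC CTG CGT TTA AAA GTA TGA — ATG at 34, stop TGA at 43 → 12 nt.
Frame 2: TAT GGG GTA ACC ATC ATG TCT TTT ATG TAG GCA TGG ATG CAT GAG AAT CCT AGT ACG CCC TGC GTT TAA AAG TAT GAG — ATG at 17, stop TAG at 29 → 15 nt; ATG at 26, stop TAG at 29 → 6 nt; ATG at 38, stop TAA at 68 → 33 nt.
Frame 3: ATG GGG TAA CCA TCA TGT CTT TTA TGT AGG CAT GGA TGC ATG AGA ATC CTA GTA CGC CCT GCG TTT AAA AGT ATG — ATG at 3, stop TAA at 9 → 9 nt.
Frame 2 has an ORF of 11 codons (positions 38–70) ≥ 10, so yes.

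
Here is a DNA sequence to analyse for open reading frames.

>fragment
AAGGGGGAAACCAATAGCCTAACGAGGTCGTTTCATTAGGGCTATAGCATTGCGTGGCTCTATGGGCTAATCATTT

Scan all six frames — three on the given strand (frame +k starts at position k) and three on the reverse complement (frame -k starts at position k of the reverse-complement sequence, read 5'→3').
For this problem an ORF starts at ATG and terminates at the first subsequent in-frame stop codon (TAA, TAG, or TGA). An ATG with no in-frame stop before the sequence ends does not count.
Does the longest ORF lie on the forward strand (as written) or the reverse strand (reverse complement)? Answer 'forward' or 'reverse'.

Reverse complement (5'→3'): AAATGATTAGCCCATAGAGCCACGCAATGCTATAGCCCTAATGAAACGACCTCGTTAGGCTATTGGTTTCCCCCTT
Frame +1: AAG GGG GAA ACC AAT AGC CTA ACG AGG TCG TTT CAT TAG GGC TAT AGC ATT GCG TGG CTC TAT GGG CTA ATC ATT — no ATG→stop ORF.
Frame +2: AGG GGG AAA CCA ATA GCC TAA CGA GGT CGT TTC ATT AGG GCT ATA GCA TTG CGT GGC TCT ATG GGC TAA TCA TTT — ATG at 62, stop TAA at 68 → 9 nt.
Frame +3: GGG GGA AAC CAA TAG CCT AAC GAG GTC GTT TCA TTA GGG CTA TAG CAT TGC GTG GCT CTA TGG GCT AAT CAT — no ATG→stop ORF.
Frame -1: AAA TGA TTA GCC CAT AGA GCC ACG CAA TGC TAT AGC CCT AAT GAA ACG ACC TCG TTA GGC TAT TGG TTT CCC CCT — no ATG→stop ORF.
Frame -2: AAT GAT TAG CCC ATA GAG CCA CGC AAT GCT ATA GCC CTA ATG AAA CGA CCT CGT TAG GCT ATT GGT TTC CCC CTT — ATG at 41, stop TAG at 56 → 18 nt.
Frame -3: ATG ATT AGC CCA TAG AGC CAC GCA ATG CTA TAG CCC TAA TGA AAC GAC CTC GTT AGG CTA TTG GTT TCC CCC — ATG at 3, stop TAG at 15 → 15 nt; ATG at 27, stop TAG at 33 → 9 nt.
Forward-strand max 9 nt; reverse-strand max 18 nt. The reverse strand has the longer ORF.

reverse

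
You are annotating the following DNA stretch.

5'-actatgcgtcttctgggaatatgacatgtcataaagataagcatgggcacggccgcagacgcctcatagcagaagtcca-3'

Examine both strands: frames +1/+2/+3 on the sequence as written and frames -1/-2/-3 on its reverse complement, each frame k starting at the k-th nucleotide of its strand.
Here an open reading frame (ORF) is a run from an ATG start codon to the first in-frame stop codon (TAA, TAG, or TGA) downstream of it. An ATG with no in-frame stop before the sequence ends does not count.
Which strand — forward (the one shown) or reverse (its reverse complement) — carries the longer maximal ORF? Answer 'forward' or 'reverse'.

reverse

Reverse complement (5'→3'): TGGACTTCTGCTATGAGGCGTCTGCGGCCGTGCCCATGCTTATCTTTATGACATGTCATATTCCCAGAAGACGCATAGT
Frame +1: ACT ATG CGT CTT CTG GGA ATA TGA CAT GTC ATA AAG ATA AGC ATG GGC ACG GCC GCA GAC GCC TCA TAG CAG AAG TCC — ATG at 4, stop TGA at 22 → 21 nt; ATG at 43, stop TAG at 67 → 27 nt.
Frame +2: CTA TGC GTC TTC TGG GAA TAT GAC ATG TCA TAA AGA TAA GCA TGG GCA CGG CCG CAG ACG CCT CAT AGC AGA AGT CCA — ATG at 26, stop TAA at 32 → 9 nt.
Frame +3: TAT GCG TCT TCT GGG AAT ATG ACA TGT CAT AAA GAT AAG CAT GGG CAC GGC CGC AGA CGC CTC ATA GCA GAA GTC — no ATG→stop ORF.
Frame -1: TGG ACT TCT GCT ATG AGG CGT CTG CGG CCG TGC CCA TGC TTA TCT TTA TGA CAT GTC ATA TTC CCA GAA GAC GCA TAG — ATG at 13, stop TGA at 49 → 39 nt.
Frame -2: GGA CTT CTG CTA TGA GGC GTC TGC GGC CGT GCC CAT GCT TAT CTT TAT GAC ATG TCA TAT TCC CAG AAG ACG CAT AGT — no ATG→stop ORF.
Frame -3: GAC TTC TGC TAT GAG GCG TCT GCG GCC GTG CCC ATG CTT ATC TTT ATG ACA TGT CAT ATT CCC AGA AGA CGC ATA — no ATG→stop ORF.
Forward-strand max 27 nt; reverse-strand max 39 nt. The reverse strand has the longer ORF.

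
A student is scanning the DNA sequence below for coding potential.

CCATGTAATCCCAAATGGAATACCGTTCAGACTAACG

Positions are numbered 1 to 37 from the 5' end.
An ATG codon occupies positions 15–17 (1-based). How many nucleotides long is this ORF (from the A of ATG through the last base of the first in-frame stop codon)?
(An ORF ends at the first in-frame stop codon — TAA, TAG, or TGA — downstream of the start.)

21

Codons from position 15: ATG (15–17), GAA (18–20), TAC (21–23), CGT (24–26), TCA (27–29), GAC (30–32), TAA (33–35).
TAA is the first in-frame stop; ORF spans 15–35, 21 nucleotides.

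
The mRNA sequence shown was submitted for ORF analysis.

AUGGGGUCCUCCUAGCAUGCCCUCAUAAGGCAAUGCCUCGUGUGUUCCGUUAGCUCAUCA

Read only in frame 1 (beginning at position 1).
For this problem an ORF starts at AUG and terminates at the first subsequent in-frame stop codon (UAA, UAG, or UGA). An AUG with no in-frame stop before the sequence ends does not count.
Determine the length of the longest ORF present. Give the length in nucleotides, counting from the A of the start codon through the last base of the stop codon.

Frame 1: AUG GGG UCC UCC UAG CAU GCC CUC AUA AGG CAA UGC CUC GUG UGU UCC GUU AGC UCA UCA — AUG at 1, stop UAG at 13 → 15 nt.
Longest: frame 1, positions 1–15, 15 nt = 5 codons = 4 aa. → 15 nucleotides.

15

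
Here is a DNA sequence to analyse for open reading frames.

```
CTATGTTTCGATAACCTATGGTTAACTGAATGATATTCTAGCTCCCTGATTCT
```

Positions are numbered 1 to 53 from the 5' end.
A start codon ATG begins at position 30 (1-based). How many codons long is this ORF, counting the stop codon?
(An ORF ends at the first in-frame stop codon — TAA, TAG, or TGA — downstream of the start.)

4

Codons from position 30: ATG (30–32), ATA (33–35), TTC (36–38), TAG (39–41).
TAG is the first in-frame stop; that's 4 codons including the stop.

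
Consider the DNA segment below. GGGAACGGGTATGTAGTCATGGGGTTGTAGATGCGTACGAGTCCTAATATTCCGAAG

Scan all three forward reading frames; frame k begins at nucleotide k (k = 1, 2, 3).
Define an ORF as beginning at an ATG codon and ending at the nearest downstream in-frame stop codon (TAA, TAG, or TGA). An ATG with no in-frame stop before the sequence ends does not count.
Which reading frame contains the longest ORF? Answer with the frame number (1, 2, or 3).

Frame 1: GGG AAC GGG TAT GTA GTC ATG GGG TTG TAG ATG CGT ACG AGT CCT AAT ATT CCG AAG — ATG at 19, stop TAG at 28 → 12 nt.
Frame 2: GGA ACG GGT ATG TAG TCA TGG GGT TGT AGA TGC GTA CGA GTC CTA ATA TTC CGA — ATG at 11, stop TAG at 14 → 6 nt.
Frame 3: GAA CGG GTA TGT AGT CAT GGG GTT GTA GAT GCG TAC GAG TCC TAA TAT TCC GAA — no ATG→stop ORF.
Longest ORF is 12 nt in frame 1 (positions 19–30).

1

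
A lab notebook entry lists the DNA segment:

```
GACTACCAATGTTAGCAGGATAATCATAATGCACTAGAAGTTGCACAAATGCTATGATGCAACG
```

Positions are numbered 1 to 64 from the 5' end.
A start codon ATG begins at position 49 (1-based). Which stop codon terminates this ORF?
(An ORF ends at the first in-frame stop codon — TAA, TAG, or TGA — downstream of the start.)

TGA

Codons from position 49: ATG (49–51), CTA (52–54), TGA (55–57).
The first in-frame stop codon is TGA.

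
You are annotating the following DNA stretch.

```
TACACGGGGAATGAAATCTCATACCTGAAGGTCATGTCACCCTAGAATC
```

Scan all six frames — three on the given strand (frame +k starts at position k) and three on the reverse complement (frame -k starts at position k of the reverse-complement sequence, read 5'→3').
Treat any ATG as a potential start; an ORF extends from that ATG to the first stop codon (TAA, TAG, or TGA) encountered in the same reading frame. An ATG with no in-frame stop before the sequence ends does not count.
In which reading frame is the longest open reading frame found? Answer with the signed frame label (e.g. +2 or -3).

+2

Reverse complement (5'→3'): GATTCTAGGGTGACATGACCTTCAGGTATGAGATTTCATTCCCCGTGTA
Frame +1: TAC ACG GGG AAT GAA ATC TCA TAC CTG AAG GTC ATG TCA CCC TAG AAT — ATG at 34, stop TAG at 43 → 12 nt.
Frame +2: ACA CGG GGA ATG AAA TCT CAT ACC TGA AGG TCA TGT CAC CCT AGA ATC — ATG at 11, stop TGA at 26 → 18 nt.
Frame +3: CAC GGG GAA TGA AAT CTC ATA CCT GAA GGT CAT GTC ACC CTA GAA — no ATG→stop ORF.
Frame -1: GAT TCT AGG GTG ACA TGA CCT TCA GGT ATG AGA TTT CAT TCC CCG TGT — no ATG→stop ORF.
Frame -2: ATT CTA GGG TGA CAT GAC CTT CAG GTA TGA GAT TTC ATT CCC CGT GTA — no ATG→stop ORF.
Frame -3: TTC TAG GGT GAC ATG ACC TTC AGG TAT GAG ATT TCA TTC CCC GTG — no ATG→stop ORF.
Longest ORF is 18 nt in frame +2 (positions 11–28).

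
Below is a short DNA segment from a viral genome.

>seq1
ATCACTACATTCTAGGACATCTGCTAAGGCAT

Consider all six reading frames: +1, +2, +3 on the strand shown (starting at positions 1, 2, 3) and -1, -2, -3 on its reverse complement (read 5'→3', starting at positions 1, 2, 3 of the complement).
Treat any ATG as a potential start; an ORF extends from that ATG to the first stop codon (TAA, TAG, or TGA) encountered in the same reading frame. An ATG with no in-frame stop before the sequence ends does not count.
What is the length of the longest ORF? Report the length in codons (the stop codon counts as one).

Reverse complement (5'→3'): ATGCCTTAGCAGATGTCCTAGAATGTAGTGAT
Frame +1: ATC ACT ACA TTC TAG GAC ATC TGC TAA GGC — no ATG→stop ORF.
Frame +2: TCA CTA CAT TCT AGG ACA TCT GCT AAG GCA — no ATG→stop ORF.
Frame +3: CAC TAC ATT CTA GGA CAT CTG CTA AGG CAT — no ATG→stop ORF.
Frame -1: ATG CCT TAG CAG ATG TCC TAG AAT GTA GTG — ATG at 1, stop TAG at 7 → 9 nt; ATG at 13, stop TAG at 19 → 9 nt.
Frame -2: TGC CTT AGC AGA TGT CCT AGA ATG TAG TGA — ATG at 23, stop TAG at 26 → 6 nt.
Frame -3: GCC TTA GCA GAT GTC CTA GAA TGT AGT GAT — no ATG→stop ORF.
Longest: frame -1, positions 1–9, 9 nt = 3 codons = 2 aa. → 3 codons.

3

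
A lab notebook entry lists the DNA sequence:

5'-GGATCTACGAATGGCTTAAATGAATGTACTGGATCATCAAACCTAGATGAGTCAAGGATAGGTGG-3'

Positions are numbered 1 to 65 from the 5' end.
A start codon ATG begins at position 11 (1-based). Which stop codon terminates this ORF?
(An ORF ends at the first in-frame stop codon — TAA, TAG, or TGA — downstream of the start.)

Codons from position 11: ATG (11–13), GCT (14–16), TAA (17–19).
The first in-frame stop codon is TAA.

TAA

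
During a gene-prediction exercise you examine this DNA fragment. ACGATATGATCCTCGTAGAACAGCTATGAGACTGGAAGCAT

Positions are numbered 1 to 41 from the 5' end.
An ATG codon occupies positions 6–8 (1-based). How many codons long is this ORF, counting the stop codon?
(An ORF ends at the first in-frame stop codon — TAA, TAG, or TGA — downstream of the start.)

Codons from position 6: ATG (6–8), ATC (9–11), CTC (12–14), GTA (15–17), GAA (18–20), CAG (21–23), CTA (24–26), TGA (27–29).
TGA is the first in-frame stop; that's 8 codons including the stop.

8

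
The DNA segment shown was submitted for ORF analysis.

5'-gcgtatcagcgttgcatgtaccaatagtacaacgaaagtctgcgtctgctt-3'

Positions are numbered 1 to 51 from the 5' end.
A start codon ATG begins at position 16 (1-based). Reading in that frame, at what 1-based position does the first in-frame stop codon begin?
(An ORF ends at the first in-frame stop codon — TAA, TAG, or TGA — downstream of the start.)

25

Codons from position 16: ATG (16–18), TAC (19–21), CAA (22–24), TAG (25–27).
TAG is a stop codon; it begins at position 25.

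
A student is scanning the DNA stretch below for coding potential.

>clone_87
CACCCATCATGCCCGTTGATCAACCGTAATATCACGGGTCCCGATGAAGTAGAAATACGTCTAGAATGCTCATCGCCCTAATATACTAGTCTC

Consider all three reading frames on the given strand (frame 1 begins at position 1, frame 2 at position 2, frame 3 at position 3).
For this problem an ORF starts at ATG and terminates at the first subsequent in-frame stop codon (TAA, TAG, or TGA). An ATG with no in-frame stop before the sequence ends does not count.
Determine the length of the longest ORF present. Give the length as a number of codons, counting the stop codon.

8

Frame 1: CAC CCA TCA TGC CCG TTG ATC AAC CGT AAT ATC ACG GGT CCC GAT GAA GTA GAA ATA CGT CTA GAA TGC TCA TCG CCC TAA TAT ACT AGT CTC — no ATG→stop ORF.
Frame 2: ACC CAT CAT GCC CGT TGA TCA ACC GTA ATA TCA CGG GTC CCG ATG AAG TAG AAA TAC GTC TAG AAT GCT CAT CGC CCT AAT ATA CTA GTC — ATG at 44, stop TAG at 50 → 9 nt.
Frame 3: CCC ATC ATG CCC GTT GAT CAA CCG TAA TAT CAC GGG TCC CGA TGA AGT AGA AAT ACG TCT AGA ATG CTC ATC GCC CTA ATA TAC TAG TCT — ATG at 9, stop TAA at 27 → 21 nt; ATG at 66, stop TAG at 87 → 24 nt.
Longest: frame 3, positions 66–89, 24 nt = 8 codons = 7 aa. → 8 codons.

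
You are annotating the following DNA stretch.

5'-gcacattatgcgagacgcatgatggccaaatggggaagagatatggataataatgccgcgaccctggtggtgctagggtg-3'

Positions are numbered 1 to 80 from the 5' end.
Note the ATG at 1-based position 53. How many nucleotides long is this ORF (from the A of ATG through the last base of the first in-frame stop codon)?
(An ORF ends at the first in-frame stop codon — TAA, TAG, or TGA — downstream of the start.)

24

Codons from position 53: ATG (53–55), CCG (56–58), CGA (59–61), CCC (62–64), TGG (65–67), TGG (68–70), TGC (71–73), TAG (74–76).
TAG is the first in-frame stop; ORF spans 53–76, 24 nucleotides.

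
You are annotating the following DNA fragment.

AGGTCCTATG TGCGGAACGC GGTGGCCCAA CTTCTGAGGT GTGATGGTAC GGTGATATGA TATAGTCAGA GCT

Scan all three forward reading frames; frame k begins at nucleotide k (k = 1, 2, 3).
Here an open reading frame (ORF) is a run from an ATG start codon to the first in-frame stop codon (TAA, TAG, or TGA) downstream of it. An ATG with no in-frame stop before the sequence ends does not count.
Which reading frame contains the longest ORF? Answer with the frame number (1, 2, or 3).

2

Frame 1: AGG TCC TAT GTG CGG AAC GCG GTG GCC CAA CTT CTG AGG TGT GAT GGT ACG GTG ATA TGA TAT AGT CAG AGC — no ATG→stop ORF.
Frame 2: GGT CCT ATG TGC GGA ACG CGG TGG CCC AAC TTC TGA GGT GTG ATG GTA CGG TGA TAT GAT ATA GTC AGA GCT — ATG at 8, stop TGA at 35 → 30 nt; ATG at 44, stop TGA at 53 → 12 nt.
Frame 3: GTC CTA TGT GCG GAA CGC GGT GGC CCA ACT TCT GAG GTG TGA TGG TAC GGT GAT ATG ATA TAG TCA GAG — ATG at 57, stop TAG at 63 → 9 nt.
Longest ORF is 30 nt in frame 2 (positions 8–37).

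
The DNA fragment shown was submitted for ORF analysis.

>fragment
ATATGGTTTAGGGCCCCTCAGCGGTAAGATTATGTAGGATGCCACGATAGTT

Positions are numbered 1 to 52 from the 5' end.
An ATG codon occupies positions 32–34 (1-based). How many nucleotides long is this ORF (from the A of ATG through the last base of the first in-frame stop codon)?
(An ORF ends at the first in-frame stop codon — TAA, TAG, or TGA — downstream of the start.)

6

Codons from position 32: ATG (32–34), TAG (35–37).
TAG is the first in-frame stop; ORF spans 32–37, 6 nucleotides.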